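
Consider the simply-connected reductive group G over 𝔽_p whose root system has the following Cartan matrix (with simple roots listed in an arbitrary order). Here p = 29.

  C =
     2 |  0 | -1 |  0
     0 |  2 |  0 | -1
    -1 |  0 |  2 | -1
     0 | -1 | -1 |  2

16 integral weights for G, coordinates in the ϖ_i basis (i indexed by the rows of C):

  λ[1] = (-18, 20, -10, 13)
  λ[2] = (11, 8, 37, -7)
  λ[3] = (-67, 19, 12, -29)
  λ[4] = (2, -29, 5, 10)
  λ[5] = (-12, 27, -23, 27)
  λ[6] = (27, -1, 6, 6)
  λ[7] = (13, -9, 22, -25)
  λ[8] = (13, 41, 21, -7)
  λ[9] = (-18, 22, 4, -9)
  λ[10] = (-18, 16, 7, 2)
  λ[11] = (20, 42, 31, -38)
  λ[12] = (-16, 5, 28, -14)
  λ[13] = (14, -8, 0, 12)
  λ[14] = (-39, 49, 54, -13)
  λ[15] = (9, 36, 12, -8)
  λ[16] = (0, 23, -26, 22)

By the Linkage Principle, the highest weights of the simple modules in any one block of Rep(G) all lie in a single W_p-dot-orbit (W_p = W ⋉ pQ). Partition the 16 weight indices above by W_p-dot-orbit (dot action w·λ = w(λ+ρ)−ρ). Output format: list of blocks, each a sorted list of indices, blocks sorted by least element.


Type A_4, rank 4, |W|=120; reorder rows/cols to standard.

Folding the 16 weights λ_j+ρ into Ā_29 (reps in the given 4-coord order):

  1: (3, 3, 5, 12) · 2: (3, 3, 5, 12) · 3: (3, 15, 5, 1) · 4: (8, 11, 3, 6) · 5: (5, 4, 1, 1) · 6: (15, 7, 1, 6) · 7: (3, 15, 5, 1) · 8: (15, 7, 1, 6) · 9: (3, 3, 5, 12) · 10: (8, 11, 3, 6) · 11: (3, 15, 5, 1) · 12: (15, 7, 1, 6) · 13: (15, 7, 1, 6) · 14: (3, 3, 5, 12) · 15: (6, 5, 7, 1) · 16: (5, 4, 1, 1)

The 16 indices split into 6 linkage classes (same alcove rep ⇔ same W_29-dot-orbit):

[[1, 2, 9, 14], [3, 7, 11], [4, 10], [5, 16], [6, 8, 12, 13], [15]]


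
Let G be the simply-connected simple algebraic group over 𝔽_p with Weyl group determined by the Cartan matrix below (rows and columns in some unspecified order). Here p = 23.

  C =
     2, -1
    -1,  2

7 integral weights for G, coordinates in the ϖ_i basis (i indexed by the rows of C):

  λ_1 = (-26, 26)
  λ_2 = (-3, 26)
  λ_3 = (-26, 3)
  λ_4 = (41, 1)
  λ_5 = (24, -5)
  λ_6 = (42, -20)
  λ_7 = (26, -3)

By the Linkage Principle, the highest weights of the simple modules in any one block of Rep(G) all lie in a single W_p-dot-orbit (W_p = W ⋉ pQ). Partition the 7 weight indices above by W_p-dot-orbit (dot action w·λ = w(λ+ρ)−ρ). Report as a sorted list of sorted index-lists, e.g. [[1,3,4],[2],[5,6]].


C ↔ A_2 under row/col permutation; |W(A_2)| = 6.

λ_j+ρ reflected into Ā_23 (⟨·,θ^∨⟩≤23); 2-tuples as given:

    λ_1+ρ ↦ (19, 2)
    λ_2+ρ ↦ (2, 19)
    λ_3+ρ ↦ (2, 19)
    λ_4+ρ ↦ (2, 19)
    λ_5+ρ ↦ (19, 2)
    λ_6+ρ ↦ (3, 1)
    λ_7+ρ ↦ (19, 2)

3 distinct reps among the 7 weights ⇒ 3 W_23-linkage classes:

[[1, 5, 7], [2, 3, 4], [6]]


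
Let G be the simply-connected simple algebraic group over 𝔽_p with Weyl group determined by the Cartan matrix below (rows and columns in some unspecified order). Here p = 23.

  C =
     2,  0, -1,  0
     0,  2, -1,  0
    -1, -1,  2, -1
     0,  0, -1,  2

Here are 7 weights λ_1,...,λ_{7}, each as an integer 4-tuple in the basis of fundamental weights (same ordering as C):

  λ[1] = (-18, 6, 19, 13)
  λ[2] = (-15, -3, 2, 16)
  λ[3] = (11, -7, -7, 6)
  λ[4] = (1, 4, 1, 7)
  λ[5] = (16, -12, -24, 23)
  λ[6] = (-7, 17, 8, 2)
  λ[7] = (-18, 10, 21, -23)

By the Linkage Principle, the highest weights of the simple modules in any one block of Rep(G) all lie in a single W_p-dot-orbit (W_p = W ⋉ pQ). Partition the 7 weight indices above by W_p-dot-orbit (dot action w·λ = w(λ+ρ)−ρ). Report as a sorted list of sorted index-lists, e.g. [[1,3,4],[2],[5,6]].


C ↔ D_4 under row/col permutation; |W(D_4)| = 192.

W_23-reps of the 7 weights in Ā_23 (same 4-coord order as C):

  λ_1+ρ ↦ (1, 11, 2, 4)
  λ_2+ρ ↦ (1, 11, 2, 4)
  λ_3+ρ ↦ (0, 6, 1, 5)
  λ_4+ρ ↦ (2, 5, 2, 8)
  λ_5+ρ ↦ (0, 6, 1, 5)
  λ_6+ρ ↦ (1, 11, 2, 4)
  λ_7+ρ ↦ (0, 6, 1, 5)

The 7 indices split into 3 linkage classes (same alcove rep ⇔ same W_23-dot-orbit):

[[1, 2, 6], [3, 5, 7], [4]]


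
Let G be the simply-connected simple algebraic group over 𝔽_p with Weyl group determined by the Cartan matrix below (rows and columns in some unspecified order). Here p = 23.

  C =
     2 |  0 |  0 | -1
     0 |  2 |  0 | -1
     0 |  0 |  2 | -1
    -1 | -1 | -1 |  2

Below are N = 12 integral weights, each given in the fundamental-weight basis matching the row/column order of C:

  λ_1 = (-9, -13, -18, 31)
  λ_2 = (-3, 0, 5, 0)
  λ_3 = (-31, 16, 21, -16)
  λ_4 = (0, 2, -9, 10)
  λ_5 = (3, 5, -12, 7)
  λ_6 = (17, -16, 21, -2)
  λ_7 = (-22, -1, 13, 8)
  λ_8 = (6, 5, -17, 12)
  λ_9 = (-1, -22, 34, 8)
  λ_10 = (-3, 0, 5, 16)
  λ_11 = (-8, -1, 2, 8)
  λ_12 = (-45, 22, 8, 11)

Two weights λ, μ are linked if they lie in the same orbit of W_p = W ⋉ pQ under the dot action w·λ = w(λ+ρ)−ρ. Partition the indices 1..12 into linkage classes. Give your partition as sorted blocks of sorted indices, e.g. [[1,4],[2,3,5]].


Root system D_4: the 4×4 matrix C matches after relabeling.

W_23-reps of the 12 weights in Ā_23 (same 4-coord order as C):

  λ_1 → (1, 3, 8, 3) · λ_2 → (1, 0, 5, 1) · λ_3 → (1, 0, 5, 1) · λ_4 → (1, 3, 8, 3) · λ_5 → (1, 3, 8, 3) · λ_6 → (1, 0, 5, 1) · λ_7 → (9, 12, 2, 0) · λ_8 → (4, 3, 13, 0) · λ_9 → (9, 12, 2, 0) · λ_10 → (1, 0, 5, 1) · λ_11 → (7, 0, 3, 2) · λ_12 → (9, 12, 2, 0)

Partition of {1..12} into 5 W_23-dot-orbits:

[[1, 4, 5], [2, 3, 6, 10], [7, 9, 12], [8], [11]]


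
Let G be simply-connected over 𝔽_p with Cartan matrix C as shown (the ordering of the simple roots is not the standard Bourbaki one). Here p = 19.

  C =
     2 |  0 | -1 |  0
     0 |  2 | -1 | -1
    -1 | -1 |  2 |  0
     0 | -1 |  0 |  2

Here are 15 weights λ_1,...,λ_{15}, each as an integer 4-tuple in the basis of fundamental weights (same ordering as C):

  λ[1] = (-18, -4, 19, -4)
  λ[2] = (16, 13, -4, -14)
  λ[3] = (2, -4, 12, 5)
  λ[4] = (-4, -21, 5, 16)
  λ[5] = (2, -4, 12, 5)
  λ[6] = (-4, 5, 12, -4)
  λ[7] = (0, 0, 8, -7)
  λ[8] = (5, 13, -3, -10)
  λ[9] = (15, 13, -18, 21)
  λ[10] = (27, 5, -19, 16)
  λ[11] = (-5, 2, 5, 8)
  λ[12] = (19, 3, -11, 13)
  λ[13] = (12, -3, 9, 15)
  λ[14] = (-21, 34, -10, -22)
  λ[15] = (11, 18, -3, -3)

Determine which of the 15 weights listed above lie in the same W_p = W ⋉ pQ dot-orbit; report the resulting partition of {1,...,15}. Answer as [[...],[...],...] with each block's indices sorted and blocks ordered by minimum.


Dynkin diagram of C (from the 6 off-diagonal −1 entries): A_4.

Each λ_j+ρ reduced to Ā_19; 4-tuples below use C's row order:

  1: (13, 0, 3, 2);  2: (5, 2, 1, 2);  3: (3, 3, 10, 3);  4: (13, 0, 3, 2);  5: (3, 3, 10, 3);  6: (3, 3, 10, 3);  7: (1, 5, 4, 1);  8: (4, 3, 2, 9);  9: (13, 0, 3, 2);  10: (4, 3, 2, 9);  11: (4, 3, 2, 9);  12: (1, 5, 4, 1);  13: (5, 2, 1, 2);  14: (4, 3, 2, 9);  15: (0, 7, 2, 8)

Partition of {1..15} into 6 W_19-dot-orbits:

[[1, 4, 9], [2, 13], [3, 5, 6], [7, 12], [8, 10, 11, 14], [15]]


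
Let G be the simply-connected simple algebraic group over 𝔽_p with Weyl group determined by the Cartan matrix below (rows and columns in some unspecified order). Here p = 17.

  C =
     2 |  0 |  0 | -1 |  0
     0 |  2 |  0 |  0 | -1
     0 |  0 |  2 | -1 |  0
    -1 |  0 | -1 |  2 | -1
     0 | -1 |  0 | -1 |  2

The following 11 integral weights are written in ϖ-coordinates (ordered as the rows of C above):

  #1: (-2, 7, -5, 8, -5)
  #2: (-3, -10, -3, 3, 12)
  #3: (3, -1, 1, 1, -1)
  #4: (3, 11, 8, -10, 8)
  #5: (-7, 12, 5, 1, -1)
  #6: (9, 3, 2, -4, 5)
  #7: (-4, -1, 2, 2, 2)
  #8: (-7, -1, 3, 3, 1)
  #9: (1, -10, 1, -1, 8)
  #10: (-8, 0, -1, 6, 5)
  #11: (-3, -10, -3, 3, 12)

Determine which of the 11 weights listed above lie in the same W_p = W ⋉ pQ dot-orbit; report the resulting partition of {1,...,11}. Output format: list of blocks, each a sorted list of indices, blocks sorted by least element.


Root system D_5: the 5×5 matrix C matches after relabeling.

Each λ_j+ρ reduced to Ā_17; 5-tuples below use C's row order:

  λ_1 → (1, 4, 4, 0, 4)
  λ_2 → (2, 9, 2, 0, 0)
  λ_3 → (4, 0, 2, 2, 0)
  λ_4 → (1, 4, 4, 0, 4)
  λ_5 → (2, 9, 2, 0, 0)
  λ_6 → (7, 1, 0, 0, 3)
  λ_7 → (3, 0, 3, 0, 3)
  λ_8 → (4, 0, 2, 2, 0)
  λ_9 → (2, 9, 2, 0, 0)
  λ_10 → (7, 1, 0, 0, 3)
  λ_11 → (2, 9, 2, 0, 0)

These 11 weights hit 5 W_17-dot-orbits; sizes (2, 4, 2, 2, 1):

[[1, 4], [2, 5, 9, 11], [3, 8], [6, 10], [7]]


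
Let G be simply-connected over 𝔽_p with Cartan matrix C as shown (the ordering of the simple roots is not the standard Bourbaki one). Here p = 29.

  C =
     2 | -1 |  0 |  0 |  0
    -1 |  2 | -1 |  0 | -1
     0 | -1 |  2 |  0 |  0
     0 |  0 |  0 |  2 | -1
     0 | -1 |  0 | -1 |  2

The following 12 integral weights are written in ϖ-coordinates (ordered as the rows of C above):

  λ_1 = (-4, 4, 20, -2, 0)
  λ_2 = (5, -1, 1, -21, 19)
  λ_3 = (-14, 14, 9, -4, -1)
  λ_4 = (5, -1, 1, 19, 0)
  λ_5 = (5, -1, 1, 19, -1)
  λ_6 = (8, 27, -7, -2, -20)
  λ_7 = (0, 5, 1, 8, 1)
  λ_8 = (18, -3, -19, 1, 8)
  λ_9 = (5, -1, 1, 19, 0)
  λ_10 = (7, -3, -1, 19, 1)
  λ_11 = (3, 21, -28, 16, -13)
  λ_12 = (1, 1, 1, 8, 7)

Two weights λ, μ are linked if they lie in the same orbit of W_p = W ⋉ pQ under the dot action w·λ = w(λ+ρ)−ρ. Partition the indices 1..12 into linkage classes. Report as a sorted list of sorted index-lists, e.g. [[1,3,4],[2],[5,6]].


Type D_5, rank 5, |W|=1920; reorder rows/cols to standard.

Each λ_j+ρ reduced to Ā_29; 5-tuples below use C's row order:

  λ_1 → (3, 2, 21, 1, 0) · λ_2 → (6, 0, 2, 20, 0) · λ_3 → (12, 1, 9, 0, 2) · λ_4 → (6, 0, 2, 20, 0) · λ_5 → (6, 0, 2, 20, 0) · λ_6 → (1, 6, 2, 9, 2) · λ_7 → (1, 6, 2, 9, 2) · λ_8 → (1, 6, 2, 9, 2) · λ_9 → (6, 0, 2, 20, 0) · λ_10 → (6, 0, 2, 20, 0) · λ_11 → (12, 1, 9, 0, 2) · λ_12 → (2, 2, 2, 9, 4)

These 12 weights hit 5 W_29-dot-orbits; sizes (1, 5, 2, 3, 1):

[[1], [2, 4, 5, 9, 10], [3, 11], [6, 7, 8], [12]]


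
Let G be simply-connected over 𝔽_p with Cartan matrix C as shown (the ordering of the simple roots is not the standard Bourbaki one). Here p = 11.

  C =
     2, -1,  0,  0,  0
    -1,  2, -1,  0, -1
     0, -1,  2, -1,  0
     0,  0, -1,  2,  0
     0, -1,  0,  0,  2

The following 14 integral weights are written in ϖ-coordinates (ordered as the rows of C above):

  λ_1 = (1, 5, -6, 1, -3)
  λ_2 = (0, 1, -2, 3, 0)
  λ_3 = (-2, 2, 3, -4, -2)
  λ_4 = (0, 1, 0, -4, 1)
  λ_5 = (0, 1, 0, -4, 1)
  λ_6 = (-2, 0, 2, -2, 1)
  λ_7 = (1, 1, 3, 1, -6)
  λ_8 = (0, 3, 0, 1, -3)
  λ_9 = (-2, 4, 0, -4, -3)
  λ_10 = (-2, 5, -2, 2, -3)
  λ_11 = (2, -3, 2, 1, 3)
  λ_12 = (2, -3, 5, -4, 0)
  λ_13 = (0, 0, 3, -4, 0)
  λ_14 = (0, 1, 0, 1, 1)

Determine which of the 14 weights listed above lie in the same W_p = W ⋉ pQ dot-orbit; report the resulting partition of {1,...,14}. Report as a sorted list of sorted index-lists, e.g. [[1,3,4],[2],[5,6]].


Type D_5, rank 5, |W|=1920; reorder rows/cols to standard.

λ_j+ρ reflected into Ā_11 (⟨·,θ^∨⟩≤11); 5-tuples as given:

  1: (1, 1, 1, 3, 1)
  2: (1, 1, 1, 3, 1)
  3: (1, 1, 1, 3, 1)
  4: (1, 0, 2, 1, 2)
  5: (1, 0, 2, 1, 2)
  6: (1, 0, 2, 1, 2)
  7: (1, 2, 1, 2, 2)
  8: (1, 2, 1, 2, 2)
  9: (1, 0, 2, 1, 2)
  10: (1, 2, 1, 2, 2)
  11: (1, 2, 1, 2, 2)
  12: (1, 1, 1, 3, 1)
  13: (1, 1, 1, 3, 1)
  14: (1, 2, 1, 2, 2)

Grouping the 14 weights by Ā_11-representative: 3 linkage classes.

[[1, 2, 3, 12, 13], [4, 5, 6, 9], [7, 8, 10, 11, 14]]


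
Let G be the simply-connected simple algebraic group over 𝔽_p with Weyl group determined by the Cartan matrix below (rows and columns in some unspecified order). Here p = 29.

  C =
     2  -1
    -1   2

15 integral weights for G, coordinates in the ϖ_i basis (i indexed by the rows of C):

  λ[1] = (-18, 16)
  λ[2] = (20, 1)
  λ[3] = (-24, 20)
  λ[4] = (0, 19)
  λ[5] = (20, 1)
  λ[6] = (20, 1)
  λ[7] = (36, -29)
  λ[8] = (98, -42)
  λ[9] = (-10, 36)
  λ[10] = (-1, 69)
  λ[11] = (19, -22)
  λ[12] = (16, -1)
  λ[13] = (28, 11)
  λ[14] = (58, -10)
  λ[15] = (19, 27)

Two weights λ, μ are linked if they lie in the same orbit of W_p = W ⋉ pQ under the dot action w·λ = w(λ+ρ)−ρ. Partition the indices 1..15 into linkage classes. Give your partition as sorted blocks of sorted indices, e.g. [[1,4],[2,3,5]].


A_2 Cartan matrix, 2 simple roots permuted; ρ=(1,1).

Ā_29 reps of the 15 weights (A_2, coords as presented):

  [1] (17, 0)
  [2] (21, 2)
  [3] (21, 2)
  [4] (1, 20)
  [5] (21, 2)
  [6] (21, 2)
  [7] (1, 20)
  [8] (17, 0)
  [9] (1, 20)
  [10] (17, 0)
  [11] (1, 20)
  [12] (17, 0)
  [13] (17, 0)
  [14] (1, 20)
  [15] (1, 9)

Partition of {1..15} into 4 W_29-dot-orbits:

[[1, 8, 10, 12, 13], [2, 3, 5, 6], [4, 7, 9, 11, 14], [15]]


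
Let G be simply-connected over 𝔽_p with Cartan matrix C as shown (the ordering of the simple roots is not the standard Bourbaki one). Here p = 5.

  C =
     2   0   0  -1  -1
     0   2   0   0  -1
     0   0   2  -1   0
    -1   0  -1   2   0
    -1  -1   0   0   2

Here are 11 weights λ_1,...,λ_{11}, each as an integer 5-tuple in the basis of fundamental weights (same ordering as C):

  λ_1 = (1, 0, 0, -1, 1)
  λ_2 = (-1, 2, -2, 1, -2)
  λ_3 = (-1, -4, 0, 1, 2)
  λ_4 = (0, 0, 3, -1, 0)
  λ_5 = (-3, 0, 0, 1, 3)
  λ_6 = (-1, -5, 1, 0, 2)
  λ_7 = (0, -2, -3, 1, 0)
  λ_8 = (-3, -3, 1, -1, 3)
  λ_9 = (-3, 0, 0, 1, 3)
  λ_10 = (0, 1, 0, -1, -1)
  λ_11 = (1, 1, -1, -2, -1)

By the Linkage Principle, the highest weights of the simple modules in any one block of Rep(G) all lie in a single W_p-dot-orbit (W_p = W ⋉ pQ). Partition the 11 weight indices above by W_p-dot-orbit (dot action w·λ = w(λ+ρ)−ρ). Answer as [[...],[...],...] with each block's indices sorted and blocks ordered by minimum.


C ↔ A_5 under row/col permutation; |W(A_5)| = 720.

Ā_5 reps of the 11 weights (A_5, coords as presented):

  1: (2, 0, 0, 0, 2) · 2: (1, 2, 1, 0, 0) · 3: (0, 2, 0, 2, 0) · 4: (1, 1, 2, 0, 0) · 5: (2, 0, 0, 0, 2) · 6: (1, 2, 1, 0, 0) · 7: (1, 1, 2, 0, 0) · 8: (0, 2, 0, 2, 0) · 9: (2, 0, 0, 0, 2) · 10: (1, 2, 1, 0, 0) · 11: (1, 2, 1, 0, 0)

Grouping the 11 weights by Ā_5-representative: 4 linkage classes.

[[1, 5, 9], [2, 6, 10, 11], [3, 8], [4, 7]]


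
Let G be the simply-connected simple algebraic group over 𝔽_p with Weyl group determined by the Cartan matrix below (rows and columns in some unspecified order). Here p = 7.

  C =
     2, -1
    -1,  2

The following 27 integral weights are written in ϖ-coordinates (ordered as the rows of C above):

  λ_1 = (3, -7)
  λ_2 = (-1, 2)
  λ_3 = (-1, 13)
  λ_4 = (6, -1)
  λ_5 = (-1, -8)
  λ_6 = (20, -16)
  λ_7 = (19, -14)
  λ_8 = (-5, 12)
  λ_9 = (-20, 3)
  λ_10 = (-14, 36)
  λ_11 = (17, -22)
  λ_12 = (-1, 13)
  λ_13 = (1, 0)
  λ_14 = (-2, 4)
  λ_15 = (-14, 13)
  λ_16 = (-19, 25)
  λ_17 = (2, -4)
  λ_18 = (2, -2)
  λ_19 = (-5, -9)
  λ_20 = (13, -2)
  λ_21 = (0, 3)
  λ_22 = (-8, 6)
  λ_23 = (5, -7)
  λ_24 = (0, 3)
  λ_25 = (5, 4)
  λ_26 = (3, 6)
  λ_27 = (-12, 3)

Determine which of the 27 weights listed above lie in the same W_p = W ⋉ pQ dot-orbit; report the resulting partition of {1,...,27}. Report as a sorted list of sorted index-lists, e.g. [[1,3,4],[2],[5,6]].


Cartan matrix: type A_2 (|W|=6); un-permuting the 2 rows.

Folding the 27 weights λ_j+ρ into Ā_7 (reps in the given 2-coord order):

    1: (2, 4)
    2: (0, 3)
    3: (7, 0)
    4: (7, 0)
    5: (7, 0)
    6: (0, 6)
    7: (0, 6)
    8: (2, 1)
    9: (2, 4)
    10: (2, 4)
    11: (0, 3)
    12: (7, 0)
    13: (2, 1)
    14: (1, 4)
    15: (0, 6)
    16: (2, 4)
    17: (0, 3)
    18: (2, 1)
    19: (2, 1)
    20: (0, 6)
    21: (1, 4)
    22: (7, 0)
    23: (0, 6)
    24: (1, 4)
    25: (2, 1)
    26: (0, 3)
    27: (0, 3)

Partition of {1..27} into 6 W_7-dot-orbits:

[[1, 9, 10, 16], [2, 11, 17, 26, 27], [3, 4, 5, 12, 22], [6, 7, 15, 20, 23], [8, 13, 18, 19, 25], [14, 21, 24]]


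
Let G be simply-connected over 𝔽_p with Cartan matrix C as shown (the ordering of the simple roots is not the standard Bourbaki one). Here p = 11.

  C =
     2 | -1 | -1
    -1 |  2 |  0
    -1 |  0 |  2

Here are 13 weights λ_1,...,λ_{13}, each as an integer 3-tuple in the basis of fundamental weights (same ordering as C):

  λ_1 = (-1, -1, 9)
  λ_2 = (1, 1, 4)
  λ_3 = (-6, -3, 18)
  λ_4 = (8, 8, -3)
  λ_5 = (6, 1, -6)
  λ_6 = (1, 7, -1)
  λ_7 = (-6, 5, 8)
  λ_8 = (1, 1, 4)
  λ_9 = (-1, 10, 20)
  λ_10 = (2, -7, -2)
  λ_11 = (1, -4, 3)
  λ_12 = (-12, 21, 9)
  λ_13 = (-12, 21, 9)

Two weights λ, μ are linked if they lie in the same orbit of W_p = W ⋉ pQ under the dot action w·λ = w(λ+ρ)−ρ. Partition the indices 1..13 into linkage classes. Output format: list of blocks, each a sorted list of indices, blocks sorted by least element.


Type A_3, rank 3, |W|=24; reorder rows/cols to standard.

λ_j+ρ reflected into Ā_11 (⟨·,θ^∨⟩≤11); 3-tuples as given:

  [1] (0, 0, 10);  [2] (2, 2, 5);  [3] (1, 2, 3);  [4] (2, 2, 5);  [5] (2, 2, 5);  [6] (2, 8, 0);  [7] (5, 1, 4);  [8] (2, 2, 5);  [9] (0, 0, 10);  [10] (1, 2, 3);  [11] (1, 2, 3);  [12] (0, 0, 10);  [13] (0, 0, 10)

5 distinct reps among the 13 weights ⇒ 5 W_11-linkage classes:

[[1, 9, 12, 13], [2, 4, 5, 8], [3, 10, 11], [6], [7]]


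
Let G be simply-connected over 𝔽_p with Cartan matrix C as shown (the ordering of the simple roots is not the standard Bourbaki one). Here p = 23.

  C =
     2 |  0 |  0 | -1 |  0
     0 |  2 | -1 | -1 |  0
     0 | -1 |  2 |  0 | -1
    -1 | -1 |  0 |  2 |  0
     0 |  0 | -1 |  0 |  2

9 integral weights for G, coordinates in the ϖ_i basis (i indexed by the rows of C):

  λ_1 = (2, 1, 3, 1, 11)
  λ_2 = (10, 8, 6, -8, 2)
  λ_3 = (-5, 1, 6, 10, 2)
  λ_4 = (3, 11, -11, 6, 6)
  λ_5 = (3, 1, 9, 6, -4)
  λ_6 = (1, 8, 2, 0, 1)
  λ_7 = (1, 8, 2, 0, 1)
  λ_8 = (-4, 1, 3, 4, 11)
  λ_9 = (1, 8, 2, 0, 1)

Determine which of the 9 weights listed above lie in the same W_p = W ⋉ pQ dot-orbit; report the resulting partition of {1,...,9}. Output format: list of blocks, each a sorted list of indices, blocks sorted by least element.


Type A_5, rank 5, |W|=720; reorder rows/cols to standard.

Alcove-folded reps (p=23, 9 weights, presented ϖ-order):

    [1] (3, 2, 4, 2, 12)
    [2] (4, 2, 7, 7, 3)
    [3] (4, 2, 7, 7, 3)
    [4] (4, 2, 7, 7, 3)
    [5] (4, 2, 7, 7, 3)
    [6] (2, 9, 3, 1, 2)
    [7] (2, 9, 3, 1, 2)
    [8] (3, 2, 4, 2, 12)
    [9] (2, 9, 3, 1, 2)

The 9 indices split into 3 linkage classes (same alcove rep ⇔ same W_23-dot-orbit):

[[1, 8], [2, 3, 4, 5], [6, 7, 9]]


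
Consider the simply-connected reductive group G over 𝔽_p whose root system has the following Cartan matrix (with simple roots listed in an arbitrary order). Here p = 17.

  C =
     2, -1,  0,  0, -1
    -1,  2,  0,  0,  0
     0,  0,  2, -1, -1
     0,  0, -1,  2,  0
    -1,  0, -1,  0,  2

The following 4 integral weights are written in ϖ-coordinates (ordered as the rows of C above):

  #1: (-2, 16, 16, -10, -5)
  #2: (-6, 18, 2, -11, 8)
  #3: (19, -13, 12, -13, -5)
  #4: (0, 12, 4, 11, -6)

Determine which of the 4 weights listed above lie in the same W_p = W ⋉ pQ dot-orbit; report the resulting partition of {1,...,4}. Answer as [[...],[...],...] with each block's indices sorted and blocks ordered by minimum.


Cartan matrix: type A_5 (|W|=720); un-permuting the 5 rows.

Alcove-folded reps (p=17, 4 weights, presented ϖ-order):

  λ_1 → (4, 0, 0, 3, 1);  λ_2 → (2, 5, 2, 4, 1);  λ_3 → (4, 0, 0, 3, 1);  λ_4 → (4, 0, 0, 3, 1)

Partition of {1..4} into 2 W_17-dot-orbits:

[[1, 3, 4], [2]]


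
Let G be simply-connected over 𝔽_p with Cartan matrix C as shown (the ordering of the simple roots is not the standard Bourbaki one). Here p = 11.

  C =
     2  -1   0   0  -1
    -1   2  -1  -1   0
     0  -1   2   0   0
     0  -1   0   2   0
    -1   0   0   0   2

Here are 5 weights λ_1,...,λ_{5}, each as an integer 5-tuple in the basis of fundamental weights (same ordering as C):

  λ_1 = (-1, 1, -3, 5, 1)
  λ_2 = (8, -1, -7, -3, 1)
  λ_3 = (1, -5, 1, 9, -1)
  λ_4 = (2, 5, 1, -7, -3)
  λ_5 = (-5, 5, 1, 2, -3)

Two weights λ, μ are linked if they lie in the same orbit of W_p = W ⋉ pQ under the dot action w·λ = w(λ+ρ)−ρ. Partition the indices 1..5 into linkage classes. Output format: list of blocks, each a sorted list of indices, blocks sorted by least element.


Type D_5, rank 5, |W|=1920; reorder rows/cols to standard.

Alcove-folded reps (p=11, 5 weights, presented ϖ-order):

  [1] (0, 0, 2, 6, 2);  [2] (0, 0, 2, 6, 2);  [3] (0, 0, 2, 6, 2);  [4] (0, 0, 2, 6, 2);  [5] (0, 0, 2, 3, 4)

2 distinct reps among the 5 weights ⇒ 2 W_11-linkage classes:

[[1, 2, 3, 4], [5]]


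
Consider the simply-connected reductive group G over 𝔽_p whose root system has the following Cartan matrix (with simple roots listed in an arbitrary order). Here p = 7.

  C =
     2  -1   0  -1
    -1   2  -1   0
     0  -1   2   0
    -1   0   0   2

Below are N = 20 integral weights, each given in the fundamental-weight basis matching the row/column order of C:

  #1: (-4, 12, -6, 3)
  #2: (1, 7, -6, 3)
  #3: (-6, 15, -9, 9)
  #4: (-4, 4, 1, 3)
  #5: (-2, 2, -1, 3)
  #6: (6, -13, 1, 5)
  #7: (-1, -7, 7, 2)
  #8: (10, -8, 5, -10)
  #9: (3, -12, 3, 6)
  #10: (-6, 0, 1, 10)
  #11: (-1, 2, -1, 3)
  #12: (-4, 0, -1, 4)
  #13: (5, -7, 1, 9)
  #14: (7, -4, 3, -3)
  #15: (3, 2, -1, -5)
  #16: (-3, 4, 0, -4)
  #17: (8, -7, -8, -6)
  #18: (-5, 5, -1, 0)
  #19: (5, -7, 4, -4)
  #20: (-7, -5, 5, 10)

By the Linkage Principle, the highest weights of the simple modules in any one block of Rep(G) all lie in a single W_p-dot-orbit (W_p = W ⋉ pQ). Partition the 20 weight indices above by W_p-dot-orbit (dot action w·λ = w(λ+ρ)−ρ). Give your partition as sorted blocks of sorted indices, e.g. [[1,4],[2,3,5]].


Cartan matrix: type A_4 (|W|=120); un-permuting the 4 rows.

W_7-reps of the 20 weights in Ā_7 (same 4-coord order as C):

  λ_1+ρ ↦ (3, 0, 1, 2)
  λ_2+ρ ↦ (1, 0, 2, 2)
  λ_3+ρ ↦ (3, 2, 1, 0)
  λ_4+ρ ↦ (3, 2, 1, 0)
  λ_5+ρ ↦ (1, 2, 0, 3)
  λ_6+ρ ↦ (3, 0, 1, 2)
  λ_7+ρ ↦ (3, 0, 1, 2)
  λ_8+ρ ↦ (3, 2, 1, 0)
  λ_9+ρ ↦ (0, 3, 0, 4)
  λ_10+ρ ↦ (1, 0, 2, 2)
  λ_11+ρ ↦ (0, 3, 0, 4)
  λ_12+ρ ↦ (1, 0, 2, 2)
  λ_13+ρ ↦ (1, 0, 2, 2)
  λ_14+ρ ↦ (3, 2, 1, 0)
  λ_15+ρ ↦ (0, 3, 0, 4)
  λ_16+ρ ↦ (3, 0, 1, 2)
  λ_17+ρ ↦ (1, 0, 2, 2)
  λ_18+ρ ↦ (1, 2, 0, 3)
  λ_19+ρ ↦ (3, 2, 1, 0)
  λ_20+ρ ↦ (1, 2, 0, 3)

Partition of {1..20} into 5 W_7-dot-orbits:

[[1, 6, 7, 16], [2, 10, 12, 13, 17], [3, 4, 8, 14, 19], [5, 18, 20], [9, 11, 15]]


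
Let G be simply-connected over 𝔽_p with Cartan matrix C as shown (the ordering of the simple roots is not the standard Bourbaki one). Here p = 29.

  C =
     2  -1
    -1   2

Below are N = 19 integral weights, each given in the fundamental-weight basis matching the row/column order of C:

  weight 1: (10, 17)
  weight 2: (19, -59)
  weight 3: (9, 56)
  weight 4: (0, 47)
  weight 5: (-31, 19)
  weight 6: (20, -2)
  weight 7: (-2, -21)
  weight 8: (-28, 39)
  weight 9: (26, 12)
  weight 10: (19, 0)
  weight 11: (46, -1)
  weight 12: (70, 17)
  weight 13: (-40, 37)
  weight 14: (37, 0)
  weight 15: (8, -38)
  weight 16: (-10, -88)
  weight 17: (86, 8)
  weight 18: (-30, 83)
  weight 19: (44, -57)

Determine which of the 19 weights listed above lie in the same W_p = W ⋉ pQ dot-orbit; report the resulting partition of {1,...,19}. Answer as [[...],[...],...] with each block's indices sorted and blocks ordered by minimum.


Type A_2, rank 2, |W|=6; reorder rows/cols to standard.

Each λ_j+ρ reduced to Ā_29; 2-tuples below use C's row order:

  [1] (11, 18)
  [2] (0, 9)
  [3] (19, 9)
  [4] (19, 9)
  [5] (19, 9)
  [6] (20, 1)
  [7] (20, 1)
  [8] (16, 2)
  [9] (16, 2)
  [10] (20, 1)
  [11] (11, 18)
  [12] (16, 2)
  [13] (19, 9)
  [14] (19, 9)
  [15] (20, 1)
  [16] (0, 9)
  [17] (0, 9)
  [18] (0, 26)
  [19] (16, 2)

Partition of {1..19} into 6 W_29-dot-orbits:

[[1, 11], [2, 16, 17], [3, 4, 5, 13, 14], [6, 7, 10, 15], [8, 9, 12, 19], [18]]


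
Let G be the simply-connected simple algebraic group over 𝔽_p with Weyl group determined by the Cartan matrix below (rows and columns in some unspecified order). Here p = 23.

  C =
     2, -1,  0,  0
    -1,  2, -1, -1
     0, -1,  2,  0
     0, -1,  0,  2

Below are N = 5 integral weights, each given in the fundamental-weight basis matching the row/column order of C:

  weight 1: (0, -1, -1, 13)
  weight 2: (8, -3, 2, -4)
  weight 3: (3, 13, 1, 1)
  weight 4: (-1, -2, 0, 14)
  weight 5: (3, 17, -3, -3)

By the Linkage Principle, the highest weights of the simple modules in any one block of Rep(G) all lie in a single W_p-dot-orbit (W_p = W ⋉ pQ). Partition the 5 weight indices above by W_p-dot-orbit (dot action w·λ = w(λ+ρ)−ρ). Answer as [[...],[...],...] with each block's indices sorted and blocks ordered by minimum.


Cartan matrix: type D_4 (|W|=192); un-permuting the 4 rows.

W_23-reps of the 5 weights in Ā_23 (same 4-coord order as C):

  1: (1, 0, 0, 14)
  2: (4, 1, 2, 2)
  3: (4, 1, 2, 2)
  4: (1, 0, 0, 14)
  5: (4, 1, 2, 2)

The 5 indices split into 2 linkage classes (same alcove rep ⇔ same W_23-dot-orbit):

[[1, 4], [2, 3, 5]]


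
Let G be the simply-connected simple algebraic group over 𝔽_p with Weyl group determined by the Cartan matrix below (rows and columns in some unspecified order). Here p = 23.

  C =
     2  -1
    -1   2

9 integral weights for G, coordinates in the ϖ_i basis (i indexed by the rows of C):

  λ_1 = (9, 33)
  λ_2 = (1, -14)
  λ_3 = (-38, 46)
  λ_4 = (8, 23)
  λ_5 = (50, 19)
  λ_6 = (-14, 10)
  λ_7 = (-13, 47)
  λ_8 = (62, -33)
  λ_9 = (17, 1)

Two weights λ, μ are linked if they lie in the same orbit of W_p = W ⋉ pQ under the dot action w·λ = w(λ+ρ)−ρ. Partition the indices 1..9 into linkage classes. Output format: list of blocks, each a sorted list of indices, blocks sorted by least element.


Root system A_2: the 2×2 matrix C matches after relabeling.

Each λ_j+ρ reduced to Ā_23; 2-tuples below use C's row order:

  1: (11, 2) · 2: (11, 2) · 3: (1, 13) · 4: (1, 13) · 5: (18, 2) · 6: (11, 2) · 7: (11, 2) · 8: (8, 9) · 9: (18, 2)

The 9 indices split into 4 linkage classes (same alcove rep ⇔ same W_23-dot-orbit):

[[1, 2, 6, 7], [3, 4], [5, 9], [8]]


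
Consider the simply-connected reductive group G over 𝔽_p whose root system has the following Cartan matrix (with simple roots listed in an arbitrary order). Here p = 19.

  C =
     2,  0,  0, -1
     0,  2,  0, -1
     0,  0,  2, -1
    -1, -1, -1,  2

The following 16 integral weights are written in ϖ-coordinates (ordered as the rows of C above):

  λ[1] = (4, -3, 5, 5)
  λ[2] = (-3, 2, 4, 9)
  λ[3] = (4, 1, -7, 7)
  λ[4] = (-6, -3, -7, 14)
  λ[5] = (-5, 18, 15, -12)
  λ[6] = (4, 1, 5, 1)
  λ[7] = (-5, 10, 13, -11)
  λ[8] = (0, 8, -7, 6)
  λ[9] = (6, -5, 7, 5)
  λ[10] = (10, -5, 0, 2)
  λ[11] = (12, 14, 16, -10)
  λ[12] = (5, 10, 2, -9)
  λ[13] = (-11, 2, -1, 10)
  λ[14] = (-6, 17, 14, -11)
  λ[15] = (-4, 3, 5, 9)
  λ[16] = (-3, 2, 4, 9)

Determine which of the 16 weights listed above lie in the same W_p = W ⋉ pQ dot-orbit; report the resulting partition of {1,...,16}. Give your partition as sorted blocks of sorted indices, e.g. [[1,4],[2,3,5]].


C ↔ D_4 under row/col permutation; |W(D_4)| = 192.

Each λ_j+ρ reduced to Ā_19; 4-tuples below use C's row order:

  [1] (5, 2, 6, 2);  [2] (2, 3, 5, 1);  [3] (5, 2, 6, 2);  [4] (5, 2, 6, 2);  [5] (10, 3, 0, 1);  [6] (5, 2, 6, 2);  [7] (10, 3, 0, 1);  [8] (1, 9, 6, 1);  [9] (5, 2, 6, 2);  [10] (10, 3, 0, 1);  [11] (4, 2, 0, 2);  [12] (2, 3, 5, 1);  [13] (10, 3, 0, 1);  [14] (10, 3, 0, 1);  [15] (2, 3, 5, 1);  [16] (2, 3, 5, 1)

Partition of {1..16} into 5 W_19-dot-orbits:

[[1, 3, 4, 6, 9], [2, 12, 15, 16], [5, 7, 10, 13, 14], [8], [11]]


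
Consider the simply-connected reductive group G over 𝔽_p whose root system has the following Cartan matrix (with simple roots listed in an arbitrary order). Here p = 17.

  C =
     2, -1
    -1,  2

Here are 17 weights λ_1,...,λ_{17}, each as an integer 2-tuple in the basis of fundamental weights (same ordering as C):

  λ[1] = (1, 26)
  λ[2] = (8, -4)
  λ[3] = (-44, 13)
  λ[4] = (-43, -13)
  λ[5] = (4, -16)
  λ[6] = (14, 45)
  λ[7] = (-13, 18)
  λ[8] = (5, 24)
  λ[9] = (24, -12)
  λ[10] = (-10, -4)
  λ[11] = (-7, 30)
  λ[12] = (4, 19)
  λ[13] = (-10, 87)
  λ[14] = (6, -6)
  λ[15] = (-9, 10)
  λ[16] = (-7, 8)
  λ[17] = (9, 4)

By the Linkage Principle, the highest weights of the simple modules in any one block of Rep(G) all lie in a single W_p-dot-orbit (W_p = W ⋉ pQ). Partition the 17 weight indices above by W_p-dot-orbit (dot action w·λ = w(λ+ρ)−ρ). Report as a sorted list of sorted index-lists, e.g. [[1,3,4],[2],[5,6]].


A_2 Cartan matrix, 2 simple roots permuted; ρ=(1,1).

λ_j+ρ reflected into Ā_17 (⟨·,θ^∨⟩≤17); 2-tuples as given:

  λ_1+ρ ↦ (10, 5);  λ_2+ρ ↦ (6, 3);  λ_3+ρ ↦ (3, 9);  λ_4+ρ ↦ (3, 9);  λ_5+ρ ↦ (10, 5);  λ_6+ρ ↦ (10, 5);  λ_7+ρ ↦ (10, 5);  λ_8+ρ ↦ (8, 3);  λ_9+ρ ↦ (6, 3);  λ_10+ρ ↦ (3, 9);  λ_11+ρ ↦ (8, 3);  λ_12+ρ ↦ (3, 9);  λ_13+ρ ↦ (8, 3);  λ_14+ρ ↦ (2, 5);  λ_15+ρ ↦ (8, 3);  λ_16+ρ ↦ (6, 3);  λ_17+ρ ↦ (10, 5)

Partition of {1..17} into 5 W_17-dot-orbits:

[[1, 5, 6, 7, 17], [2, 9, 16], [3, 4, 10, 12], [8, 11, 13, 15], [14]]


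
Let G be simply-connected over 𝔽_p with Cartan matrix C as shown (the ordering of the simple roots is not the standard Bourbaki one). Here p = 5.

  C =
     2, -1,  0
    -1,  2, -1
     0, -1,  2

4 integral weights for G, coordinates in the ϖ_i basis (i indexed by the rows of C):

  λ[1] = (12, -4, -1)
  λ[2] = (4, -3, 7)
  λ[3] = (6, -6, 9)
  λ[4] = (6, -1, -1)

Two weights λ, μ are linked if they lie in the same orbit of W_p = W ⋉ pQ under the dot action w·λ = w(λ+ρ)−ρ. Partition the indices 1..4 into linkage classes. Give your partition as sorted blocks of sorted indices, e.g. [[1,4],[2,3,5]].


Dynkin diagram of C (from the 4 off-diagonal −1 entries): A_3.

W_5-reps of the 4 weights in Ā_5 (same 3-coord order as C):

    1: (3, 2, 0)
    2: (2, 0, 1)
    3: (3, 2, 0)
    4: (3, 2, 0)

Linkage partition of the 4 weights (2 classes, p=5):

[[1, 3, 4], [2]]


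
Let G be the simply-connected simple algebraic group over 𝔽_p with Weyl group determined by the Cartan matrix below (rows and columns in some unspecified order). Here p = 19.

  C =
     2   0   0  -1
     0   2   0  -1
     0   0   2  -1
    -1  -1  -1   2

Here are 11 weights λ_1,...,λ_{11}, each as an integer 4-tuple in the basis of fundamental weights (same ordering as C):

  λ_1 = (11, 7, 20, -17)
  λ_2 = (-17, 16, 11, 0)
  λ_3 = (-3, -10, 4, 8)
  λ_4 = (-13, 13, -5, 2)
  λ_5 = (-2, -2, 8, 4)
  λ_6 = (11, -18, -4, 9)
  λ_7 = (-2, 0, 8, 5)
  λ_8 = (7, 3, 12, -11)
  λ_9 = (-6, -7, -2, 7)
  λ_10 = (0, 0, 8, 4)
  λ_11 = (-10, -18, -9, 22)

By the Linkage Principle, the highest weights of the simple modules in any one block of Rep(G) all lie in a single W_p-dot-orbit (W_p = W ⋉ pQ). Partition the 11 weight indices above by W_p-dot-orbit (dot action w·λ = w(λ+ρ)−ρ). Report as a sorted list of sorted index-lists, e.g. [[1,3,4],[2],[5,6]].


C ↔ D_4 under row/col permutation; |W(D_4)| = 192.

Ā_19 reps of the 11 weights (D_4, coords as presented):

  [1] (2, 6, 3, 2)
  [2] (1, 2, 3, 1)
  [3] (0, 7, 3, 2)
  [4] (1, 1, 9, 3)
  [5] (1, 1, 9, 3)
  [6] (2, 7, 7, 0)
  [7] (1, 1, 9, 3)
  [8] (2, 6, 3, 2)
  [9] (1, 2, 3, 1)
  [10] (1, 1, 9, 3)
  [11] (2, 6, 3, 2)

Partition of {1..11} into 5 W_19-dot-orbits:

[[1, 8, 11], [2, 9], [3], [4, 5, 7, 10], [6]]


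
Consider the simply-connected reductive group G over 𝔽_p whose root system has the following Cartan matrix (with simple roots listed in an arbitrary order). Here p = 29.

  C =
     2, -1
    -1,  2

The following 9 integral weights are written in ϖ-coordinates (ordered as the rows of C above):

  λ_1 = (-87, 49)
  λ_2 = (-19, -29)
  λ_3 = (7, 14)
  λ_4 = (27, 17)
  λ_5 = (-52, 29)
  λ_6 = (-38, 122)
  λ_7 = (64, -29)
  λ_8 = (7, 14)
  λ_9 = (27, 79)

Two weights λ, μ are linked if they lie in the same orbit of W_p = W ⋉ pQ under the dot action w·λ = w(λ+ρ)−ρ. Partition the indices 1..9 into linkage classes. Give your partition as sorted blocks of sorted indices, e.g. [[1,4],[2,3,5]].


Type A_2, rank 2, |W|=6; reorder rows/cols to standard.

Alcove-folded reps (p=29, 9 weights, presented ϖ-order):

  λ_1 → (21, 7) · λ_2 → (11, 1) · λ_3 → (8, 15) · λ_4 → (11, 1) · λ_5 → (7, 1) · λ_6 → (21, 7) · λ_7 → (7, 1) · λ_8 → (8, 15) · λ_9 → (21, 7)

The 9 indices split into 4 linkage classes (same alcove rep ⇔ same W_29-dot-orbit):

[[1, 6, 9], [2, 4], [3, 8], [5, 7]]


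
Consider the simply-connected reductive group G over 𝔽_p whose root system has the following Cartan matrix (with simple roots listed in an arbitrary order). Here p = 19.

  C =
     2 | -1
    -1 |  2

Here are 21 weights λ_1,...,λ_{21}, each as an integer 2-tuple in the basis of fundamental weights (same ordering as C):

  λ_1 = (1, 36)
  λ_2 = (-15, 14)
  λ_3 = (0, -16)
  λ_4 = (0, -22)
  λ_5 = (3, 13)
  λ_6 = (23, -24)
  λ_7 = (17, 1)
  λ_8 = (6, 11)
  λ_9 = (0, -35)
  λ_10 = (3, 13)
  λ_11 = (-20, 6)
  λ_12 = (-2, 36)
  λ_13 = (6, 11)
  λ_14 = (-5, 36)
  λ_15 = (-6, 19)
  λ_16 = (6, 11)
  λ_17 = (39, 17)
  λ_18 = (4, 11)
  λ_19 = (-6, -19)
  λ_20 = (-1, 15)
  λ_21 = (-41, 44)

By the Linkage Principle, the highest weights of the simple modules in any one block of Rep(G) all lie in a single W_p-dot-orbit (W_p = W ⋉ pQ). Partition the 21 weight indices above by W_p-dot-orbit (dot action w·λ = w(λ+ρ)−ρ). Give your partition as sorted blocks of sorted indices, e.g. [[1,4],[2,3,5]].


A_2 Cartan matrix, 2 simple roots permuted; ρ=(1,1).

W_19-reps of the 21 weights in Ā_19 (same 2-coord order as C):

  λ_1 → (17, 1);  λ_2 → (14, 1);  λ_3 → (14, 1);  λ_4 → (17, 1);  λ_5 → (4, 14);  λ_6 → (4, 14);  λ_7 → (17, 1);  λ_8 → (7, 12);  λ_9 → (4, 14);  λ_10 → (4, 14);  λ_11 → (7, 12);  λ_12 → (17, 1);  λ_13 → (7, 12);  λ_14 → (14, 1);  λ_15 → (4, 14);  λ_16 → (7, 12);  λ_17 → (17, 1);  λ_18 → (5, 12);  λ_19 → (14, 1);  λ_20 → (0, 16);  λ_21 → (5, 12)

These 21 weights hit 6 W_19-dot-orbits; sizes (5, 4, 5, 4, 2, 1):

[[1, 4, 7, 12, 17], [2, 3, 14, 19], [5, 6, 9, 10, 15], [8, 11, 13, 16], [18, 21], [20]]


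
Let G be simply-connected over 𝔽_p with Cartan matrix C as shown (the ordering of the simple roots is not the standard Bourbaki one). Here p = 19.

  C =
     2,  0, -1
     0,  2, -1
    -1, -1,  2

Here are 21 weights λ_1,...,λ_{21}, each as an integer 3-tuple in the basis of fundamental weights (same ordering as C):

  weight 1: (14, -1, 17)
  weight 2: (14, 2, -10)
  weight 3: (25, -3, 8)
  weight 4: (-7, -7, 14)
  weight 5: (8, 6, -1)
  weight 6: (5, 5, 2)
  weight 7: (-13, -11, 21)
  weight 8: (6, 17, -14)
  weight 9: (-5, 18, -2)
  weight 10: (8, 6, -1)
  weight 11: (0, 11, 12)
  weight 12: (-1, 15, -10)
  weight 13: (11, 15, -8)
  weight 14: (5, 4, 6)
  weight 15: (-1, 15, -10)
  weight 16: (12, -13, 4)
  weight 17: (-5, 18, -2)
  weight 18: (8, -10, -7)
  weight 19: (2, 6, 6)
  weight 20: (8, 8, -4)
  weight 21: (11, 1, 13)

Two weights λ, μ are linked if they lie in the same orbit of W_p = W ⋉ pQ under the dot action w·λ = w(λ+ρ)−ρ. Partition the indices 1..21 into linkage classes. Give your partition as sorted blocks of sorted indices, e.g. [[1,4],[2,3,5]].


Type A_3, rank 3, |W|=24; reorder rows/cols to standard.

Ā_19 reps of the 21 weights (A_3, coords as presented):

  [1] (1, 14, 4);  [2] (6, 6, 3);  [3] (3, 7, 7);  [4] (6, 6, 3);  [5] (9, 7, 0);  [6] (6, 6, 3);  [7] (9, 7, 0);  [8] (6, 5, 7);  [9] (1, 14, 4);  [10] (9, 7, 0);  [11] (6, 5, 7);  [12] (9, 7, 0);  [13] (3, 7, 7);  [14] (6, 5, 7);  [15] (9, 7, 0);  [16] (6, 5, 7);  [17] (1, 14, 4);  [18] (6, 6, 3);  [19] (3, 7, 7);  [20] (6, 6, 3);  [21] (3, 7, 7)

The 21 indices split into 5 linkage classes (same alcove rep ⇔ same W_19-dot-orbit):

[[1, 9, 17], [2, 4, 6, 18, 20], [3, 13, 19, 21], [5, 7, 10, 12, 15], [8, 11, 14, 16]]


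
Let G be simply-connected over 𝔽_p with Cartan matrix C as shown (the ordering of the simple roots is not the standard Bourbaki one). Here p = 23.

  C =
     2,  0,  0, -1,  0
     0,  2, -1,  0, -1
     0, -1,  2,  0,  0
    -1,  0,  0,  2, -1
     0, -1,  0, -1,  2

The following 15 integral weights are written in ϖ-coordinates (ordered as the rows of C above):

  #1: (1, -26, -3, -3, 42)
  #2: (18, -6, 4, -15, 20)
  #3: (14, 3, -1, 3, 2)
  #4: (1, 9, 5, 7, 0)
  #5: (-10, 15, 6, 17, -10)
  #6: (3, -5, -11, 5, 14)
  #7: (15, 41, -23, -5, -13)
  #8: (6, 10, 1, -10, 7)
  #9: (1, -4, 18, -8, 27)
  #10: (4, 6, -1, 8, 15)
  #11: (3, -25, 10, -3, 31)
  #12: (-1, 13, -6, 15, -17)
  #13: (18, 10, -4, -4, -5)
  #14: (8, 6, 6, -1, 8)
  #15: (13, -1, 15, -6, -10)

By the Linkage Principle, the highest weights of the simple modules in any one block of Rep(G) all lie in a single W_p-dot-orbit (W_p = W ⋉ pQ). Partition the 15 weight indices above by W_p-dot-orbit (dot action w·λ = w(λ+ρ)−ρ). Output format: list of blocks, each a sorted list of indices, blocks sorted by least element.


Type A_5, rank 5, |W|=720; reorder rows/cols to standard.

W_23-reps of the 15 weights in Ā_23 (same 5-coord order as C):

  λ_1+ρ ↦ (2, 2, 3, 14, 2)
  λ_2+ρ ↦ (2, 2, 3, 14, 2)
  λ_3+ρ ↦ (12, 1, 3, 4, 3)
  λ_4+ρ ↦ (2, 10, 2, 6, 1)
  λ_5+ρ ↦ (0, 5, 2, 0, 9)
  λ_6+ρ ↦ (2, 10, 2, 6, 1)
  λ_7+ρ ↦ (12, 1, 3, 4, 3)
  λ_8+ρ ↦ (2, 10, 2, 6, 1)
  λ_9+ρ ↦ (2, 2, 3, 14, 2)
  λ_10+ρ ↦ (0, 5, 2, 0, 9)
  λ_11+ρ ↦ (2, 10, 2, 6, 1)
  λ_12+ρ ↦ (0, 5, 2, 0, 9)
  λ_13+ρ ↦ (12, 1, 3, 4, 3)
  λ_14+ρ ↦ (0, 5, 2, 0, 9)
  λ_15+ρ ↦ (0, 5, 2, 0, 9)

4 distinct reps among the 15 weights ⇒ 4 W_23-linkage classes:

[[1, 2, 9], [3, 7, 13], [4, 6, 8, 11], [5, 10, 12, 14, 15]]


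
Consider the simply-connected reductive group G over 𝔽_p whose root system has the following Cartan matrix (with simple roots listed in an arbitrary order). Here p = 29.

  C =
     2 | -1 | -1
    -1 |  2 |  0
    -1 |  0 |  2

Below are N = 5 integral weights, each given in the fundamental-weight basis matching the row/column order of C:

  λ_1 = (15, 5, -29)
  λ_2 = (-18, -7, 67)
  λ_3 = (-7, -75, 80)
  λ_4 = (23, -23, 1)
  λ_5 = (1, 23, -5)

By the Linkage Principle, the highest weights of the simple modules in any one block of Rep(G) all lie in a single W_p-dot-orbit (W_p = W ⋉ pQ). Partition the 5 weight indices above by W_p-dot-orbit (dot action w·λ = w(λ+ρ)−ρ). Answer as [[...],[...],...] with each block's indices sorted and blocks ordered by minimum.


Dynkin diagram of C (from the 4 off-diagonal −1 entries): A_3.

Alcove-folded reps (p=29, 5 weights, presented ϖ-order):

    1: (6, 6, 16)
    2: (6, 6, 10)
    3: (16, 6, 1)
    4: (2, 22, 2)
    5: (2, 22, 2)

The 5 indices split into 4 linkage classes (same alcove rep ⇔ same W_29-dot-orbit):

[[1], [2], [3], [4, 5]]


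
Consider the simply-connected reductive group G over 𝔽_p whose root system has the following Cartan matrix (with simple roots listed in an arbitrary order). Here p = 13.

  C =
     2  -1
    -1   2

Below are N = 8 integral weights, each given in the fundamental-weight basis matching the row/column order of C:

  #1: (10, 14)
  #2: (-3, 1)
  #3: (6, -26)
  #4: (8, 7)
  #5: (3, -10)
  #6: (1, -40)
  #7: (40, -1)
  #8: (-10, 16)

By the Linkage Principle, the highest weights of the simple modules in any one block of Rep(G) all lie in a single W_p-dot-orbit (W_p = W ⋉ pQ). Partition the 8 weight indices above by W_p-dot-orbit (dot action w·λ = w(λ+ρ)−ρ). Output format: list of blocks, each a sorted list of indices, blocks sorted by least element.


Type A_2, rank 2, |W|=6; reorder rows/cols to standard.

Alcove-folded reps (p=13, 8 weights, presented ϖ-order):

  λ_1 → (2, 0)
  λ_2 → (2, 0)
  λ_3 → (1, 5)
  λ_4 → (5, 4)
  λ_5 → (5, 4)
  λ_6 → (2, 0)
  λ_7 → (2, 0)
  λ_8 → (5, 4)

Linkage partition of the 8 weights (3 classes, p=13):

[[1, 2, 6, 7], [3], [4, 5, 8]]
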